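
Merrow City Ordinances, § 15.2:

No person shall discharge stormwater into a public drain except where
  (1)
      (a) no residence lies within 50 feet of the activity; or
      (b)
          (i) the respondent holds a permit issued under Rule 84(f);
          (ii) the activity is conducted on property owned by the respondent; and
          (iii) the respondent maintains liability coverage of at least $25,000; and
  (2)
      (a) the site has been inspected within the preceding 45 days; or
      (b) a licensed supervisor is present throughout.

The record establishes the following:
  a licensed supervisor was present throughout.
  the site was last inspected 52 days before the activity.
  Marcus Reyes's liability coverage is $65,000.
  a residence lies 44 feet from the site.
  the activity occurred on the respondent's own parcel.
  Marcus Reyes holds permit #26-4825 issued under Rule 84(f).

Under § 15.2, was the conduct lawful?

(a) no residence in 50 ft — fails.
(i) holds permit — met.
(ii) own property — holds.
(iii) coverage ≥ $25,000 — met.
(b): T AND T AND T → true.
(1): F OR T → true.
(a) site inspected — not satisfied.
(b) supervisor present — satisfied.
(2): F OR T → true.
So Overall is satisfied (T AND T).

Yes — lawful.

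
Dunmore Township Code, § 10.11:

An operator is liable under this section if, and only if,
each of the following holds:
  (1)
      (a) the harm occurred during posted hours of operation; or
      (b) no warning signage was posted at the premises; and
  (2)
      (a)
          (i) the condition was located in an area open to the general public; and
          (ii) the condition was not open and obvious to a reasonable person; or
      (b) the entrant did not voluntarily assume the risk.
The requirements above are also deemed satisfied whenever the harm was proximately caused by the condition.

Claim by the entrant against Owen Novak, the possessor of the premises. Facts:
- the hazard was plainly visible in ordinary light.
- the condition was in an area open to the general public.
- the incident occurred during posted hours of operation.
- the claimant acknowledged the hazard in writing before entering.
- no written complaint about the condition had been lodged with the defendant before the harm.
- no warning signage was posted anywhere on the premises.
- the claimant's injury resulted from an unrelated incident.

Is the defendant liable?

No — not liable.

(a) during posted hours — satisfied.
(b) no signage posted — satisfied.
(1): T OR T → true.
(i) public area — holds.
(ii) not open/obvious — not met.
(a): T AND F → false.
(b) no assumed risk — fails.
(2) = F OR F = false.
So Overall is not satisfied (T AND F).
Exception (proximate cause) — not satisfied.
Result: main false OR exception false → false.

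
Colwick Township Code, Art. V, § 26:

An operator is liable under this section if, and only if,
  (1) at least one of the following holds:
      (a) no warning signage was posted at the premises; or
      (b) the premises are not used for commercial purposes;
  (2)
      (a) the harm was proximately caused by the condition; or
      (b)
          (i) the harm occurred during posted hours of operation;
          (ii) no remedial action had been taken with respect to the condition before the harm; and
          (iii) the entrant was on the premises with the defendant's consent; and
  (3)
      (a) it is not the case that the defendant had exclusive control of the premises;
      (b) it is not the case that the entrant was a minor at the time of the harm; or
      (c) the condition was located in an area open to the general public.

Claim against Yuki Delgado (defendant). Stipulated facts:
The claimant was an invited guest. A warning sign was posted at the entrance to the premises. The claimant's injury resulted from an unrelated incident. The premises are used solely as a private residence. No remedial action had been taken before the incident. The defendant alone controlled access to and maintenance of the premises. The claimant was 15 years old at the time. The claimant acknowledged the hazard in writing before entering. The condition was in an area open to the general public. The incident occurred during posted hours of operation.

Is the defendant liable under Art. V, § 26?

(a) no signage posted — not met.
(b) not (commercial use) — satisfied.
(1): F OR T → true.
(a) proximate cause — not met.
(i) during posted hours — met.
(ii) no remedial action — satisfied.
(iii) consent to enter — holds.
So (b) is satisfied (T AND T AND T).
(2) = F OR T = true.
(a) not (exclusive control) — fails.
(b) not (entrant a minor) — not met.
(c) public area — satisfied.
So (3) is satisfied (F OR F OR T).
Overall: T AND T AND T → true.

Yes — liable.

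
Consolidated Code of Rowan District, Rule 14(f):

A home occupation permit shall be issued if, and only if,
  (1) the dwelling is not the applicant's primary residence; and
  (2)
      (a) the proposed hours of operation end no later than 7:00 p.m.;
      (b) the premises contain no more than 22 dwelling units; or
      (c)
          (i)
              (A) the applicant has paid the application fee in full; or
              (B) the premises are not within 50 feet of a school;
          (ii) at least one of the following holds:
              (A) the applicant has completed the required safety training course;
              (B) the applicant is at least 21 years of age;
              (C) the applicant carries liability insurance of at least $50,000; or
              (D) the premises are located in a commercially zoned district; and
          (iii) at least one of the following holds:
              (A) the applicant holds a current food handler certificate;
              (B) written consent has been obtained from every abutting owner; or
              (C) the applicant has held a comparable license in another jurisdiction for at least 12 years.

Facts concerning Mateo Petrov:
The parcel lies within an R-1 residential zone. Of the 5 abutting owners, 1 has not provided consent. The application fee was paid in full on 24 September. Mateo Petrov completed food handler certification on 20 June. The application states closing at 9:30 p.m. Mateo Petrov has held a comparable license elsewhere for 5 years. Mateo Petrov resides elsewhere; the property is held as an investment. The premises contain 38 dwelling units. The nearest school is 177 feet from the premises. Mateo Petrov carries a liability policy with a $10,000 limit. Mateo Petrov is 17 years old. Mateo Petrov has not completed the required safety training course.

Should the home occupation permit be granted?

No — denied.

(1) not (primary residence) — holds.
(a) closes by 7 p.m. — not satisfied.
(b) ≤ 22 units — fails.
(A) fee paid — holds.
(B) ≥50 ft from school — met.
(i): T OR T → true.
(A) safety training — not met.
(B) age ≥ 21 — not satisfied.
(C) insurance ≥ $50,000 — fails.
(D) commercially zoned — not satisfied.
(ii) = F OR F OR F OR F = false.
(A) food handler cert. — holds.
(B) all abutters consent — fails.
(C) prior license ≥ 12 yr — not met.
(iii): T OR F OR F → true.
(c) = T AND F AND T = false.
So (2) is not satisfied (F OR F OR F).
Overall = T AND F = false.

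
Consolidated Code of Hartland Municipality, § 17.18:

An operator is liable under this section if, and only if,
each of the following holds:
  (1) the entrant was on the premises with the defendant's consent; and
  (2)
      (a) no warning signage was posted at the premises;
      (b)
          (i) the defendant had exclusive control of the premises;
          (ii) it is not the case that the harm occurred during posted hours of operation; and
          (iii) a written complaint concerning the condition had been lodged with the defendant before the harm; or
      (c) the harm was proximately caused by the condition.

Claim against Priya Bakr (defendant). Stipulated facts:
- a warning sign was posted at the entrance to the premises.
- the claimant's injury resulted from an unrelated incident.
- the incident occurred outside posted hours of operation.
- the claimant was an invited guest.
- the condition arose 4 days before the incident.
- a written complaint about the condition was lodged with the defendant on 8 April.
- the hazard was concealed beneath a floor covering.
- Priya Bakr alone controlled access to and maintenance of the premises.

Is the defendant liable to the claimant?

(1) consent to enter — satisfied.
(a) no signage posted — not met.
(i) exclusive control — holds.
(ii) not (during posted hours) — satisfied.
(iii) complaint lodged — met.
(b) = T AND T AND T = true.
(c) proximate cause — not met.
(2) = F OR T OR F = true.
Overall: T AND T → true.

Yes — liable.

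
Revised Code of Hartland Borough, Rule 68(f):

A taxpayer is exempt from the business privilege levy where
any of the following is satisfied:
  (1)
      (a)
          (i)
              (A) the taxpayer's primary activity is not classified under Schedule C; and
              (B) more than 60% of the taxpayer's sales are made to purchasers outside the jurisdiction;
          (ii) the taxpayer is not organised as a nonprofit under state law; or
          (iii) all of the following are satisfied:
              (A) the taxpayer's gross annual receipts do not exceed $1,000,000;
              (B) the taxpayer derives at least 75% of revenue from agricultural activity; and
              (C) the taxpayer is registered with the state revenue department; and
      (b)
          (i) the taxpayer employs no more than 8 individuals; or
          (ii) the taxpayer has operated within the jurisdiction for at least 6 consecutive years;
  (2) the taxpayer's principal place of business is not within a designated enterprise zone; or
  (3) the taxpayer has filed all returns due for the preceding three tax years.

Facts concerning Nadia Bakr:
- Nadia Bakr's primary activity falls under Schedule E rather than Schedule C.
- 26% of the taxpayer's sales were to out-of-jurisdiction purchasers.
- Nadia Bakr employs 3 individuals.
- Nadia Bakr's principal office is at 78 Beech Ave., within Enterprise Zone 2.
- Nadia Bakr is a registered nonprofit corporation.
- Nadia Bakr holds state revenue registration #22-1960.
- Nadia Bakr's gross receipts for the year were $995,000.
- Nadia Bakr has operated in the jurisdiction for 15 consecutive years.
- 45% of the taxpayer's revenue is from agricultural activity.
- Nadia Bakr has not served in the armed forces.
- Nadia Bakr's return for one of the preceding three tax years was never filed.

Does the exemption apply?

No — not exempt.

(A) not (Schedule C activity) — satisfied.
(B) >60% out-of-jur. sales — not met.
So (i) is not satisfied (T AND F).
(ii) not (nonprofit) — not met.
(A) receipts ≤ $1,000,000 — holds.
(B) ≥75% agricultural — not satisfied.
(C) state-registered — met.
(iii) = T AND F AND T = false.
So (a) is not satisfied (F OR F OR F).
(i) ≤ 8 employees — met.
(ii) ≥ 6 yrs in jurisdiction — met.
(b) = T OR T = true.
So (1) is not satisfied (F AND T).
(2) not (in enterprise zone) — fails.
(3) returns current — fails.
Overall = F OR F OR F = false.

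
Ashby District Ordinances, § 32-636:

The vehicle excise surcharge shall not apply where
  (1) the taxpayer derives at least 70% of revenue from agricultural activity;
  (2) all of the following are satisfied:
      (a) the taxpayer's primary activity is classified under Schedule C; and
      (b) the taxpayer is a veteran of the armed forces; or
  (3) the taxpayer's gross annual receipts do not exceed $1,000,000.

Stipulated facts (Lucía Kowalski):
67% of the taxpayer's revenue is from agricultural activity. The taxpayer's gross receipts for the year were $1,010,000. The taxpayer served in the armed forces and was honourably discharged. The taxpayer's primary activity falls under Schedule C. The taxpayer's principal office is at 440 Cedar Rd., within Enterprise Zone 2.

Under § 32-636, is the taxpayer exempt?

Yes — exempt.

(1) ≥70% agricultural — not satisfied.
(a) Schedule C activity — holds.
(b) veteran — satisfied.
(2): T AND T → true.
(3) receipts ≤ $1,000,000 — not met.
Overall: F OR T OR F → true.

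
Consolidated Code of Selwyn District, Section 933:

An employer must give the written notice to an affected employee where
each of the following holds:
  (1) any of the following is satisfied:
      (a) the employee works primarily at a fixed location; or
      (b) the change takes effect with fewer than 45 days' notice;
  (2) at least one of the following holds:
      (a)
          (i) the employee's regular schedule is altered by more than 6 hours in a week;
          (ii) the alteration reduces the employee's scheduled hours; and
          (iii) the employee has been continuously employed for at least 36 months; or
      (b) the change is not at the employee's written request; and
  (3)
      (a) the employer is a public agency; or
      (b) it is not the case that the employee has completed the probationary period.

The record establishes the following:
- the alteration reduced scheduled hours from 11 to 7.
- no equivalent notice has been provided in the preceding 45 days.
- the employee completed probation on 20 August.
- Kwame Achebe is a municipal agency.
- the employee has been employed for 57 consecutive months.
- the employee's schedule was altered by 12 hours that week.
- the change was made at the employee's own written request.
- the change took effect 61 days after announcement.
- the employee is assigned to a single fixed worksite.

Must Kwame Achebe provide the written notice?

(a) fixed location — met.
(b) < 45 days' notice — fails.
(1) = T OR F = true.
(i) schedule shift > 6h — met.
(ii) hours reduced — holds.
(iii) tenure ≥ 36 mo. — holds.
(a): T AND T AND T → true.
(b) not employee-requested — not satisfied.
So (2) is satisfied (T OR F).
(a) public agency — holds.
(b) not (past probation) — not met.
(3): T OR F → true.
Overall = T AND T AND T = true.

Yes — required.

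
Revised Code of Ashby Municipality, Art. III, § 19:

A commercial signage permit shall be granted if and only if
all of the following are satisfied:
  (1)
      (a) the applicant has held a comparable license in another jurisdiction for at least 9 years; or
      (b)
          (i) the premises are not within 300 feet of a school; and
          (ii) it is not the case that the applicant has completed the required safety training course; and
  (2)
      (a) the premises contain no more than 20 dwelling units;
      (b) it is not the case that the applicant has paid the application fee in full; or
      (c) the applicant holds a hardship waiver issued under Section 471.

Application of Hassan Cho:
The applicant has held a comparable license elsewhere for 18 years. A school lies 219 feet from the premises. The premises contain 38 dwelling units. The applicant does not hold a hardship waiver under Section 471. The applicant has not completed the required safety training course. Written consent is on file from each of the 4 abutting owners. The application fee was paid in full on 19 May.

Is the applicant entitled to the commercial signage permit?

(a) prior license ≥ 9 yr — satisfied.
(i) ≥300 ft from school — not satisfied.
(ii) not (safety training) — met.
(b) = F AND T = false.
So (1) is satisfied (T OR F).
(a) ≤ 20 units — not satisfied.
(b) not (fee paid) — not met.
(c) hardship waiver — not satisfied.
(2) = F OR F OR F = false.
Overall = T AND F = false.

No — denied.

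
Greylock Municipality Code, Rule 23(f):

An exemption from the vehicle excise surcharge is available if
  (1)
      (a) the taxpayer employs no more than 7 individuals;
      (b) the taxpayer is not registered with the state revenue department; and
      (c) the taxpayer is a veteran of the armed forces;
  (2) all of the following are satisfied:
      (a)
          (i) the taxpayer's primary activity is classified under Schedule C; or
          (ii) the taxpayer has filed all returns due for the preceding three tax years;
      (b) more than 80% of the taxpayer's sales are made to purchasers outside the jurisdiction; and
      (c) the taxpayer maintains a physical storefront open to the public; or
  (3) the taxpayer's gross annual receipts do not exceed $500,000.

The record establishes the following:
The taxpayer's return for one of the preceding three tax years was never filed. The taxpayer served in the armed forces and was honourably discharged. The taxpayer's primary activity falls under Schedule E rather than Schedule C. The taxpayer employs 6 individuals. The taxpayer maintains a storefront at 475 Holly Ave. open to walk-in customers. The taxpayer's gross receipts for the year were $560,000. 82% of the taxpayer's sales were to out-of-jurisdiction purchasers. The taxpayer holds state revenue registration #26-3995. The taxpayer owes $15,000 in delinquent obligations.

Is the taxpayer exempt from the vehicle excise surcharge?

(a) ≤ 7 employees — met.
(b) not (state-registered) — not satisfied.
(c) veteran — met.
So (1) is not satisfied (T AND F AND T).
(i) Schedule C activity — fails.
(ii) returns current — fails.
(a) = F OR F = false.
(b) >80% out-of-jur. sales — holds.
(c) has storefront — met.
(2) = F AND T AND T = false.
(3) receipts ≤ $500,000 — not met.
So Overall is not satisfied (F OR F OR F).

No — not exempt.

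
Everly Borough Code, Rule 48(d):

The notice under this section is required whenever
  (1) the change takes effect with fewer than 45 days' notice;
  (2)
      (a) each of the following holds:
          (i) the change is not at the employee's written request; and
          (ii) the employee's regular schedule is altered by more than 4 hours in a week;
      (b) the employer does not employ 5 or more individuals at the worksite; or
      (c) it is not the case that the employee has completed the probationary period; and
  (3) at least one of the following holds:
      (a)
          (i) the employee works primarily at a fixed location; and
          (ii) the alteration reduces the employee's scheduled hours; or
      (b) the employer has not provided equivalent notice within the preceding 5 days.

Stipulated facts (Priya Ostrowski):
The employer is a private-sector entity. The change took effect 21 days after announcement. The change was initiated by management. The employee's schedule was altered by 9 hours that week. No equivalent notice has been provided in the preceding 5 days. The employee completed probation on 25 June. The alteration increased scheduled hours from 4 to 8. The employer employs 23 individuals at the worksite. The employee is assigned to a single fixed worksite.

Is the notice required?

(1) < 45 days' notice — satisfied.
(i) not employee-requested — met.
(ii) schedule shift > 4h — met.
(a) = T AND T = true.
(b) not (≥ 5 at site) — not satisfied.
(c) not (past probation) — fails.
(2) = T OR F OR F = true.
(i) fixed location — met.
(ii) hours reduced — fails.
(a): T AND F → false.
(b) no recent notice — holds.
(3): F OR T → true.
Overall: T AND T AND T → true.

Yes — required.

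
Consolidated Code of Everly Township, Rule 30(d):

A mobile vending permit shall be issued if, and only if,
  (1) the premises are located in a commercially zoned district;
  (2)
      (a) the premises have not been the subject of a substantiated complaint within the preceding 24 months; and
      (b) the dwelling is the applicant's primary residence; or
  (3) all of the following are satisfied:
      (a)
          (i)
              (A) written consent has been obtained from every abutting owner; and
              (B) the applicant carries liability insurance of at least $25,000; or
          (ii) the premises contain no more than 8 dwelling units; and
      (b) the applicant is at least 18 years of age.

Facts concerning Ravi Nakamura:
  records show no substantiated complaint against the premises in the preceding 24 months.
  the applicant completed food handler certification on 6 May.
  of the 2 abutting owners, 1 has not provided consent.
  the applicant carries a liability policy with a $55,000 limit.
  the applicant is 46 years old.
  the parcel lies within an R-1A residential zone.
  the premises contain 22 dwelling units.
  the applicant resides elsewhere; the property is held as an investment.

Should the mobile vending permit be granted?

No — denied.

(1) commercially zoned — not met.
(a) no complaint in 24 mo. — holds.
(b) primary residence — not satisfied.
(2): T AND F → false.
(A) all abutters consent — not satisfied.
(B) insurance ≥ $25,000 — satisfied.
(i): F AND T → false.
(ii) ≤ 8 units — not satisfied.
(a): F OR F → false.
(b) age ≥ 18 — satisfied.
(3) = F AND T = false.
So Overall is not satisfied (F OR F OR F).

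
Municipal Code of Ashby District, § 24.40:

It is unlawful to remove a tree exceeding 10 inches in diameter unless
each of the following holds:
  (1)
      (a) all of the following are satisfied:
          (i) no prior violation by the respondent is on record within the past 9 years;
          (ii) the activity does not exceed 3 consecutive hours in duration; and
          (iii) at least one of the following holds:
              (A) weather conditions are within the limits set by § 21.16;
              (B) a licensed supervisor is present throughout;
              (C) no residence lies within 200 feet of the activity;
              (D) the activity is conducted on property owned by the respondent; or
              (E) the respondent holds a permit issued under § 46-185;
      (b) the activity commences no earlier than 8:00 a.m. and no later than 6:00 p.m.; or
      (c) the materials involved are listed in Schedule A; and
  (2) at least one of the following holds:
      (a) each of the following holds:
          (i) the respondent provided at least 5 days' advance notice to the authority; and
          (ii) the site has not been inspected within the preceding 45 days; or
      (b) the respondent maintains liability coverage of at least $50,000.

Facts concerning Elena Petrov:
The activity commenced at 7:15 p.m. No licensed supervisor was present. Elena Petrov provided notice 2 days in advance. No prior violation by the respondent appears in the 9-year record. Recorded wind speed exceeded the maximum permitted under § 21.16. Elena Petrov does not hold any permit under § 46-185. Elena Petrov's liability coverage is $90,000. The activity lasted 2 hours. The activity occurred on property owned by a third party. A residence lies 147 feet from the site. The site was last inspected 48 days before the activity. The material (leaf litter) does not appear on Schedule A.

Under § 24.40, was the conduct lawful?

No — unlawful.

(i) no prior violation — met.
(ii) ≤ 3 hrs duration — met.
(A) weather ok — not satisfied.
(B) supervisor present — fails.
(C) no residence in 200 ft — not satisfied.
(D) own property — fails.
(E) holds permit — fails.
(iii): F OR F OR F OR F OR F → false.
(a): T AND T AND F → false.
(b) start within hours — not met.
(c) Schedule A material — not met.
(1) = F OR F OR F = false.
(i) ≥5 days' notice — not satisfied.
(ii) not (site inspected) — met.
(a): F AND T → false.
(b) coverage ≥ $50,000 — met.
(2): F OR T → true.
Overall = F AND T = false.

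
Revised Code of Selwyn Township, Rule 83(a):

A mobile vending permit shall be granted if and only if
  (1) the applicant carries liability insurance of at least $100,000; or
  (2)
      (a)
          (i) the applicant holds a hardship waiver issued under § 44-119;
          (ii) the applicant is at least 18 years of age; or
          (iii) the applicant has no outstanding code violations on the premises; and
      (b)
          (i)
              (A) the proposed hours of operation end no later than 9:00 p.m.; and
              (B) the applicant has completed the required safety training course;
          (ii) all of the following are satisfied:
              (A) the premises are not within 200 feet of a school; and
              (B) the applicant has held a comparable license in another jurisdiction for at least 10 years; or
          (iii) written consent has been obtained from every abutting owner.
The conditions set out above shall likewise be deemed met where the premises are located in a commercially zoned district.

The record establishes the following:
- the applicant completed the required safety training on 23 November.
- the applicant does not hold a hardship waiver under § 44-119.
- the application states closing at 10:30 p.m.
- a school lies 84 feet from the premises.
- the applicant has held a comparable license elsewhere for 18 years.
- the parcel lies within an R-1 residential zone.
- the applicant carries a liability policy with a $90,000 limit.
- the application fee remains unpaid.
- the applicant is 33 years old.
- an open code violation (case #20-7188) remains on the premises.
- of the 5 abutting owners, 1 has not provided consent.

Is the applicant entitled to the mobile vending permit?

No — denied.

(1) insurance ≥ $100,000 — fails.
(i) hardship waiver — not satisfied.
(ii) age ≥ 18 — satisfied.
(iii) no code violations — not met.
(a): F OR T OR F → true.
(A) closes by 9 p.m. — not met.
(B) safety training — satisfied.
So (i) is not satisfied (F AND T).
(A) ≥200 ft from school — fails.
(B) prior license ≥ 10 yr — met.
So (ii) is not satisfied (F AND T).
(iii) all abutters consent — not met.
(b): F OR F OR F → false.
(2) = T AND F = false.
So Overall is not satisfied (F OR F).
Exception (commercially zoned) — not satisfied.
Result: main false OR exception false → false.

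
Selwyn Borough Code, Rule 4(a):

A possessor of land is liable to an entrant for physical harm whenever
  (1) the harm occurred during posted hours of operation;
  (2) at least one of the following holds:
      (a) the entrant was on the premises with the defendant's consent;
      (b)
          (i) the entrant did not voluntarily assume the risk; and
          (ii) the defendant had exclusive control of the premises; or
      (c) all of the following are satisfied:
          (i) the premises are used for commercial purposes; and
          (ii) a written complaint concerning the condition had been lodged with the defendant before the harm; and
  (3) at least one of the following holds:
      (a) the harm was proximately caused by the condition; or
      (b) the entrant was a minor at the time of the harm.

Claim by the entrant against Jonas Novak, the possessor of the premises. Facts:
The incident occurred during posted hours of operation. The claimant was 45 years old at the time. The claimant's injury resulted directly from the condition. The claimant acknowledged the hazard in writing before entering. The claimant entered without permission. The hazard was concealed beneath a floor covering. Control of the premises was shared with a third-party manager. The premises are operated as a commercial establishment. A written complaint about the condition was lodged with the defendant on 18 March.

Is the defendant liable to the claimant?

(1) during posted hours — satisfied.
(a) consent to enter — not met.
(i) no assumed risk — fails.
(ii) exclusive control — not satisfied.
(b): F AND F → false.
(i) commercial use — holds.
(ii) complaint lodged — holds.
(c): T AND T → true.
So (2) is satisfied (F OR F OR T).
(a) proximate cause — satisfied.
(b) entrant a minor — not met.
(3) = T OR F = true.
Overall = T AND T AND T = true.

Yes — liable.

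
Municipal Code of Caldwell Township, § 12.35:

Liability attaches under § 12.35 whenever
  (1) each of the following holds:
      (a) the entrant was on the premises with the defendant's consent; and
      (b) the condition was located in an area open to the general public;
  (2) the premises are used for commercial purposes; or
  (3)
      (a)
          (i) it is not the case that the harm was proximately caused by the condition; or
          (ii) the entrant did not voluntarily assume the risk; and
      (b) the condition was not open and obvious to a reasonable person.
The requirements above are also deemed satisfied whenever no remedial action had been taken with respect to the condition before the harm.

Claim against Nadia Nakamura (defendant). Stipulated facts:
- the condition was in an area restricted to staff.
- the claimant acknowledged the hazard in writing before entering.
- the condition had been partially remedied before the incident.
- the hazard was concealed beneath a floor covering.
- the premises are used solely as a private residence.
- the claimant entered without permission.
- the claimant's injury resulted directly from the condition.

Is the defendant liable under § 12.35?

No — not liable.

(a) consent to enter — not met.
(b) public area — fails.
So (1) is not satisfied (F AND F).
(2) commercial use — not met.
(i) not (proximate cause) — not met.
(ii) no assumed risk — not met.
(a): F OR F → false.
(b) not open/obvious — met.
(3): F AND T → false.
Overall: F OR F OR F → false.
Exception (no remedial action) — not satisfied.
Result: main false OR exception false → false.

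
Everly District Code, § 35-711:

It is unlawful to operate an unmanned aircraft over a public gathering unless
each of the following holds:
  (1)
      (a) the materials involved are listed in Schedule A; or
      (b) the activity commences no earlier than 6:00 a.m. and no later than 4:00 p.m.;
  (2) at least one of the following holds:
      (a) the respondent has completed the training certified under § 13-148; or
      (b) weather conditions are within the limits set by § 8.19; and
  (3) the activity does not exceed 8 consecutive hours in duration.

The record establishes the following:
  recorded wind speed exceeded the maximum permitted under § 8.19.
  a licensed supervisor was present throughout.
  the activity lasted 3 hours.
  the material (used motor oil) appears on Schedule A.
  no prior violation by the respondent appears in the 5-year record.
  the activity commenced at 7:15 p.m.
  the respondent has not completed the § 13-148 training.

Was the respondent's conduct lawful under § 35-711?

(a) Schedule A material — holds.
(b) start within hours — not met.
(1): T OR F → true.
(a) training certified — fails.
(b) weather ok — not met.
(2): F OR F → false.
(3) ≤ 8 hrs duration — holds.
Overall = T AND F AND T = false.

No — unlawful.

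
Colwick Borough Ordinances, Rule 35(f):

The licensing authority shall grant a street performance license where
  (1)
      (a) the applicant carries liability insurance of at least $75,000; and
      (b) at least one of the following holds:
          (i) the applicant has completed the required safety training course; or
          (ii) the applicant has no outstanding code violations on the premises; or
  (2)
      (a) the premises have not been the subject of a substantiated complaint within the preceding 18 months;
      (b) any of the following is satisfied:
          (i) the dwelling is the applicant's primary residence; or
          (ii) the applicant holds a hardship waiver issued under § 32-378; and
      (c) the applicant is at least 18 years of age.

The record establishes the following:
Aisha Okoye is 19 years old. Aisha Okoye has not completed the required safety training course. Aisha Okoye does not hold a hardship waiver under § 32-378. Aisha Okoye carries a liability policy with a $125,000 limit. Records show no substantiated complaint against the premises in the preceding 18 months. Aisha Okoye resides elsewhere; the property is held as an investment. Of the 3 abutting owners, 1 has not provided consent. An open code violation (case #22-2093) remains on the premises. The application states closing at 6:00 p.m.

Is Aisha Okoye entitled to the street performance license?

No — denied.

(a) insurance ≥ $75,000 — holds.
(i) safety training — not met.
(ii) no code violations — not satisfied.
(b) = F OR F = false.
(1): T AND F → false.
(a) no complaint in 18 mo. — met.
(i) primary residence — fails.
(ii) hardship waiver — fails.
So (b) is not satisfied (F OR F).
(c) age ≥ 18 — holds.
(2) = T AND F AND T = false.
Overall = F OR F = false.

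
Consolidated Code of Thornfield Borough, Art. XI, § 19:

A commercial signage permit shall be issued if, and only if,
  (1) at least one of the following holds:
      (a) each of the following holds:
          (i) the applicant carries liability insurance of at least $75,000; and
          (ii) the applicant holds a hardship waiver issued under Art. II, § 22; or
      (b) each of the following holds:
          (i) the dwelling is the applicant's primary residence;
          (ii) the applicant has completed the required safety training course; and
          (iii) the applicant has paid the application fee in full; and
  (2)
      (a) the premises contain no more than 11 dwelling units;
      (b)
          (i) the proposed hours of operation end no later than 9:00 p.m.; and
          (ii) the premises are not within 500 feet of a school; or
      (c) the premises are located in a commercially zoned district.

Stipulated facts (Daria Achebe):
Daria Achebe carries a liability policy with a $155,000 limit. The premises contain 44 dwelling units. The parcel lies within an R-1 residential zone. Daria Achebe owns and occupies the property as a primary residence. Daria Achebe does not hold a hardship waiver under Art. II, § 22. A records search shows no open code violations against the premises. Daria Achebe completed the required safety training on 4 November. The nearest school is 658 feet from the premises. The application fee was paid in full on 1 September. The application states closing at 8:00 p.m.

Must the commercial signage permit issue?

Yes — granted.

(i) insurance ≥ $75,000 — met.
(ii) hardship waiver — not satisfied.
(a): T AND F → false.
(i) primary residence — holds.
(ii) safety training — satisfied.
(iii) fee paid — satisfied.
So (b) is satisfied (T AND T AND T).
So (1) is satisfied (F OR T).
(a) ≤ 11 units — fails.
(i) closes by 9 p.m. — met.
(ii) ≥500 ft from school — holds.
(b): T AND T → true.
(c) commercially zoned — not satisfied.
So (2) is satisfied (F OR T OR F).
Overall = T AND T = true.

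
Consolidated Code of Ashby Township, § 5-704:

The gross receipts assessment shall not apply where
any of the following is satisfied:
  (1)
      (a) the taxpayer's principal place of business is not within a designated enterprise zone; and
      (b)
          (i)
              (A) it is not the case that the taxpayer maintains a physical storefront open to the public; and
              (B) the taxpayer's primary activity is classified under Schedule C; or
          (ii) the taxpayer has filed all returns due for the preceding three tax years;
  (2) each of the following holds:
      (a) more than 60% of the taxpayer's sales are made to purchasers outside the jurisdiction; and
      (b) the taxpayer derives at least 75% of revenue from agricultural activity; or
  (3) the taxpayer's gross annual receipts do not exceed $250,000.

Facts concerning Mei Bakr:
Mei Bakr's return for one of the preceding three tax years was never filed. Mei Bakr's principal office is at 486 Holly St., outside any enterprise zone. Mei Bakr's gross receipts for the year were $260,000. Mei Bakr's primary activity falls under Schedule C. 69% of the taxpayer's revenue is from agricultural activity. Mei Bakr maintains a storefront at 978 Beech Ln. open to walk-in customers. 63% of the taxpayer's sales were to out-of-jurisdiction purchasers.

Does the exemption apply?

No — not exempt.

(a) not (in enterprise zone) — holds.
(A) not (has storefront) — fails.
(B) Schedule C activity — holds.
(i) = F AND T = false.
(ii) returns current — not met.
(b): F OR F → false.
So (1) is not satisfied (T AND F).
(a) >60% out-of-jur. sales — holds.
(b) ≥75% agricultural — not satisfied.
(2): T AND F → false.
(3) receipts ≤ $250,000 — fails.
Overall: F OR F OR F → false.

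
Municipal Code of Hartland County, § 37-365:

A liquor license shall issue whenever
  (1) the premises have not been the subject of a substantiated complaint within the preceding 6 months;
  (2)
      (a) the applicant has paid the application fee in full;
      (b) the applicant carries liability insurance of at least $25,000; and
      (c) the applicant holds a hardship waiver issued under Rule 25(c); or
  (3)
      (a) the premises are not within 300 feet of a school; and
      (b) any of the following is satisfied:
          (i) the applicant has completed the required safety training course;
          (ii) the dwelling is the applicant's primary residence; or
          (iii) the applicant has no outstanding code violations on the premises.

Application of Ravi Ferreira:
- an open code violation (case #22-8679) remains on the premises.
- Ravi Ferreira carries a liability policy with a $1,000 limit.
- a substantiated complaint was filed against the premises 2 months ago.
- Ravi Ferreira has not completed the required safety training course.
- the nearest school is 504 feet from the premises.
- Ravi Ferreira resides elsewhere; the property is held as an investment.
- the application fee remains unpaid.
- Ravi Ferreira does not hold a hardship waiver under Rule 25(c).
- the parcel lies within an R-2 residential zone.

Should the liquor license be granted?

No — denied.

(1) no complaint in 6 mo. — not satisfied.
(a) fee paid — not met.
(b) insurance ≥ $25,000 — fails.
(c) hardship waiver — not met.
So (2) is not satisfied (F AND F AND F).
(a) ≥300 ft from school — met.
(i) safety training — not satisfied.
(ii) primary residence — not met.
(iii) no code violations — fails.
(b): F OR F OR F → false.
So (3) is not satisfied (T AND F).
Overall: F OR F OR F → false.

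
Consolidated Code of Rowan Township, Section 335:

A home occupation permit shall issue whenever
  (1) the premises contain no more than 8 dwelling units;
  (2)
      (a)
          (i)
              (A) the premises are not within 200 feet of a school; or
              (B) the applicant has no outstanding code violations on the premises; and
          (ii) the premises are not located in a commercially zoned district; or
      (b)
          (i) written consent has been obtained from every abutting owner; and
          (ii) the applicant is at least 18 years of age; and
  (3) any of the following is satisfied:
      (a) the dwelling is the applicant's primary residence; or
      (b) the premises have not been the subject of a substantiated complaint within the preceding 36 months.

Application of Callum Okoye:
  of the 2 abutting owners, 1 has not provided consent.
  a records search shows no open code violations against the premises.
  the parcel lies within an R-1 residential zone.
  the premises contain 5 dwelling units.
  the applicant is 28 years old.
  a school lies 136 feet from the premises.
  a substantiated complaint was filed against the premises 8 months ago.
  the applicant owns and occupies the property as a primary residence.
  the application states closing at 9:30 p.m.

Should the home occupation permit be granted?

Yes — granted.

(1) ≤ 8 units — holds.
(A) ≥200 ft from school — not satisfied.
(B) no code violations — met.
(i): F OR T → true.
(ii) not (commercially zoned) — satisfied.
(a): T AND T → true.
(i) all abutters consent — not satisfied.
(ii) age ≥ 18 — met.
(b) = F AND T = false.
(2) = T OR F = true.
(a) primary residence — met.
(b) no complaint in 36 mo. — fails.
(3) = T OR F = true.
Overall = T AND T AND T = true.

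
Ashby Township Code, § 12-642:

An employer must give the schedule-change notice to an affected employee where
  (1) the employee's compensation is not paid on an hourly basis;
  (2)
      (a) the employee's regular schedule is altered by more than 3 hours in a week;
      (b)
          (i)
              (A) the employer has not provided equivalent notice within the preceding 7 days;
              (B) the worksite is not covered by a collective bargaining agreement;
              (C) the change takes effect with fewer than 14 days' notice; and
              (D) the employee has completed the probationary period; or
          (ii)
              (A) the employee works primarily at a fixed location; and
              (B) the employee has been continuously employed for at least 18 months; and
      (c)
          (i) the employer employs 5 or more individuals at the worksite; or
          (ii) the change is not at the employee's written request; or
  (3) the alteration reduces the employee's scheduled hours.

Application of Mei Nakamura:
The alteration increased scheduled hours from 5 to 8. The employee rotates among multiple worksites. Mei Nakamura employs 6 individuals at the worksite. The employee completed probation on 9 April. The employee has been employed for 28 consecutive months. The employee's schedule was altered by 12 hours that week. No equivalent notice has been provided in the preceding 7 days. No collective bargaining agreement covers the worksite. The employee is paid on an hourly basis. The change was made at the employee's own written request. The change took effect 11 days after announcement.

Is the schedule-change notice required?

Yes — required.

(1) not (hourly-paid) — not satisfied.
(a) schedule shift > 3h — met.
(A) no recent notice — satisfied.
(B) no CBA — satisfied.
(C) < 14 days' notice — holds.
(D) past probation — holds.
(i): T AND T AND T AND T → true.
(A) fixed location — fails.
(B) tenure ≥ 18 mo. — met.
So (ii) is not satisfied (F AND T).
(b) = T OR F = true.
(i) ≥ 5 at site — satisfied.
(ii) not employee-requested — fails.
So (c) is satisfied (T OR F).
(2): T AND T AND T → true.
(3) hours reduced — not satisfied.
Overall = F OR T OR F = true.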